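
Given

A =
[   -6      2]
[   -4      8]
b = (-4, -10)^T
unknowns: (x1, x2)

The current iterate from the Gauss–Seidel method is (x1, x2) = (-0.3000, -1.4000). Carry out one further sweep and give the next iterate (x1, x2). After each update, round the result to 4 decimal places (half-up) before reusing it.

One sweep:
  x1 = (-4 - (2)·-1.4000) / (-6) = 0.2000
  x2 = (-10 - (-4)·0.2000) / (8) = -1.1500

(0.2000, -1.1500)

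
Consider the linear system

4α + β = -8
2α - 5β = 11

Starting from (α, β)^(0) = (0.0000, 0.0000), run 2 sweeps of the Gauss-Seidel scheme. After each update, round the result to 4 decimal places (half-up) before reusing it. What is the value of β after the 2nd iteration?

Iteration 1:
  α = (-8 - (1)·0.0000) / (4) = -2.0000
  β = (11 - (2)·-2.0000) / (-5) = -3.0000
Iteration 2:
  α = (-8 - (1)·-3.0000) / (4) = -1.2500
  β = (11 - (2)·-1.2500) / (-5) = -2.7000

-2.7000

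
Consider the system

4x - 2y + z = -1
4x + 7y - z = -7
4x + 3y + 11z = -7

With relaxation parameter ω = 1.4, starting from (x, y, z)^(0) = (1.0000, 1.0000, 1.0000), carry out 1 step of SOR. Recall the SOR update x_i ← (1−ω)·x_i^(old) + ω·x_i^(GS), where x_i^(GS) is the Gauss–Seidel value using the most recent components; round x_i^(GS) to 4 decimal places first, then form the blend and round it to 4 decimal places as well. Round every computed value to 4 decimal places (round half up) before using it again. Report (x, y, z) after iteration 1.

Iteration 1:
  x: GS value = (-1 - (-2)·1.0000 - (1)·1.0000) / (4) = 0.0000;  x ← (1−ω)·1.0000 + ω·0.0000 = -0.4000
  y: GS value = (-7 - (4)·-0.4000 - (-1)·1.0000) / (7) = -0.6286;  y ← (1−ω)·1.0000 + ω·-0.6286 = -1.2800
  z: GS value = (-7 - (4)·-0.4000 - (3)·-1.2800) / (11) = -0.1418;  z ← (1−ω)·1.0000 + ω·-0.1418 = -0.5985

(-0.4000, -1.2800, -0.5985)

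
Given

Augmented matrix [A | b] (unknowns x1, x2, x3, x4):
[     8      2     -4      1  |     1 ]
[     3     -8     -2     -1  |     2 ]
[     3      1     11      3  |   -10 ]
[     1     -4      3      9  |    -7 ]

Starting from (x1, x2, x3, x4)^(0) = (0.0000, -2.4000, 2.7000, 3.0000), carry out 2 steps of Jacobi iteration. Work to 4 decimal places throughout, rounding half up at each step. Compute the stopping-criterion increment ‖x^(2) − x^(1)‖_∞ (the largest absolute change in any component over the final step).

2.4078

Iteration 1:
  x1 = (1 - (2)·-2.4000 - (-4)·2.7000 - (1)·3.0000) / (8) = 1.7000
  x2 = (2 - (3)·0.0000 - (-2)·2.7000 - (-1)·3.0000) / (-8) = -1.3000
  x3 = (-10 - (3)·0.0000 - (1)·-2.4000 - (3)·3.0000) / (11) = -1.5091
  x4 = (-7 - (1)·0.0000 - (-4)·-2.4000 - (3)·2.7000) / (9) = -2.7444
Iteration 2:
  x1 = (1 - (2)·-1.3000 - (-4)·-1.5091 - (1)·-2.7444) / (8) = 0.0385
  x2 = (2 - (3)·1.7000 - (-2)·-1.5091 - (-1)·-2.7444) / (-8) = 1.1078
  x3 = (-10 - (3)·1.7000 - (1)·-1.3000 - (3)·-2.7444) / (11) = -0.5061
  x4 = (-7 - (1)·1.7000 - (-4)·-1.3000 - (3)·-1.5091) / (9) = -1.0414
Change: (-1.6615, 2.4078, 1.0030, 1.7030) → max |·| = 2.4078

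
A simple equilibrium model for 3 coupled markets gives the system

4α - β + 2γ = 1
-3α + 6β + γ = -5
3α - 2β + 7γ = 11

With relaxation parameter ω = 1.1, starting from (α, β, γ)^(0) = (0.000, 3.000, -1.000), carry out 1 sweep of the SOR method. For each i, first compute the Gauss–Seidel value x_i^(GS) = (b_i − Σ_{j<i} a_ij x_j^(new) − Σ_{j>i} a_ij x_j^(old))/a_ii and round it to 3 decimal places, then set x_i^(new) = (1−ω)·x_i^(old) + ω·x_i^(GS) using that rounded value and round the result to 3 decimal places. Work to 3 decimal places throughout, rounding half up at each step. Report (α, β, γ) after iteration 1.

Iteration 1:
  α: GS value = (1 - (-1)·3.000 - (2)·-1.000) / (4) = 1.500;  α ← (1−ω)·0.000 + ω·1.500 = 1.650
  β: GS value = (-5 - (-3)·1.650 - (1)·-1.000) / (6) = 0.158;  β ← (1−ω)·3.000 + ω·0.158 = -0.126
  γ: GS value = (11 - (3)·1.650 - (-2)·-0.126) / (7) = 0.828;  γ ← (1−ω)·-1.000 + ω·0.828 = 1.011

(1.650, -0.126, 1.011)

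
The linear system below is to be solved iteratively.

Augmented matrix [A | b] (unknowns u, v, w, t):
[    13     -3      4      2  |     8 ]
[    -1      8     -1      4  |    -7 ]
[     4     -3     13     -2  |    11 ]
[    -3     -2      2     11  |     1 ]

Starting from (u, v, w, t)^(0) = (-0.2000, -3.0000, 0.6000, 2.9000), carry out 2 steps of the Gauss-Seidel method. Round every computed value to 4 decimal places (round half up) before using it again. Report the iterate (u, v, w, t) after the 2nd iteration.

(-0.1146, -0.4162, 0.6771, -0.1391)

Iteration 1:
  u = (8 - (-3)·-3.0000 - (4)·0.6000 - (2)·2.9000) / (13) = -0.7077
  v = (-7 - (-1)·-0.7077 - (-1)·0.6000 - (4)·2.9000) / (8) = -2.3385
  w = (11 - (4)·-0.7077 - (-3)·-2.3385 - (-2)·2.9000) / (13) = 0.9704
  t = (1 - (-3)·-0.7077 - (-2)·-2.3385 - (2)·0.9704) / (11) = -0.7037
Iteration 2:
  u = (8 - (-3)·-2.3385 - (4)·0.9704 - (2)·-0.7037) / (13) = -0.1146
  v = (-7 - (-1)·-0.1146 - (-1)·0.9704 - (4)·-0.7037) / (8) = -0.4162
  w = (11 - (4)·-0.1146 - (-3)·-0.4162 - (-2)·-0.7037) / (13) = 0.6771
  t = (1 - (-3)·-0.1146 - (-2)·-0.4162 - (2)·0.6771) / (11) = -0.1391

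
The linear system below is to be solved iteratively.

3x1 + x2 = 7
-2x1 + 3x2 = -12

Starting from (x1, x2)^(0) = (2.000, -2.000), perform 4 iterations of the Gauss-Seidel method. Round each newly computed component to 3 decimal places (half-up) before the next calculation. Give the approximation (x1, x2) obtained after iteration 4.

(3.000, -2.000)

Iteration 1:
  x1 = (7 - (1)·-2.000) / (3) = 3.000
  x2 = (-12 - (-2)·3.000) / (3) = -2.000
Iteration 2:
  x1 = (7 - (1)·-2.000) / (3) = 3.000
  x2 = (-12 - (-2)·3.000) / (3) = -2.000
Iteration 3:
  x1 = (7 - (1)·-2.000) / (3) = 3.000
  x2 = (-12 - (-2)·3.000) / (3) = -2.000
Iteration 4:
  x1 = (7 - (1)·-2.000) / (3) = 3.000
  x2 = (-12 - (-2)·3.000) / (3) = -2.000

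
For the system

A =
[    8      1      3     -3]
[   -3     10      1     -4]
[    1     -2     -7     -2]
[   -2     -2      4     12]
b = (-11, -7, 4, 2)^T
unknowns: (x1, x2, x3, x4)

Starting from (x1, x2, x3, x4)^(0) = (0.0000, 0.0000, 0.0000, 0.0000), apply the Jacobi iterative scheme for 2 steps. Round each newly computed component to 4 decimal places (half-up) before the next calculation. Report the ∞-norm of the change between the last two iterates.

Iteration 1:
  x1 = (-11 - (1)·0.0000 - (3)·0.0000 - (-3)·0.0000) / (8) = -1.3750
  x2 = (-7 - (-3)·0.0000 - (1)·0.0000 - (-4)·0.0000) / (10) = -0.7000
  x3 = (4 - (1)·0.0000 - (-2)·0.0000 - (-2)·0.0000) / (-7) = -0.5714
  x4 = (2 - (-2)·0.0000 - (-2)·0.0000 - (4)·0.0000) / (12) = 0.1667
Iteration 2:
  x1 = (-11 - (1)·-0.7000 - (3)·-0.5714 - (-3)·0.1667) / (8) = -1.0107
  x2 = (-7 - (-3)·-1.3750 - (1)·-0.5714 - (-4)·0.1667) / (10) = -0.9887
  x3 = (4 - (1)·-1.3750 - (-2)·-0.7000 - (-2)·0.1667) / (-7) = -0.6155
  x4 = (2 - (-2)·-1.3750 - (-2)·-0.7000 - (4)·-0.5714) / (12) = 0.0113
Change: (0.3643, -0.2887, -0.0441, -0.1554) → max |·| = 0.3643

0.3643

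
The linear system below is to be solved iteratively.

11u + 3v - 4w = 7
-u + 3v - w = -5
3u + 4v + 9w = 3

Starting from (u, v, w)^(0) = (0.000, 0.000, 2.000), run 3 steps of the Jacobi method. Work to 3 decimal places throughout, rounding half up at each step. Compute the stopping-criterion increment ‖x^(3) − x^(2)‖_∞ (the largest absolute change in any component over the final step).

0.156

Iteration 1:
  u = (7 - (3)·0.000 - (-4)·2.000) / (11) = 1.364
  v = (-5 - (-1)·0.000 - (-1)·2.000) / (3) = -1.000
  w = (3 - (3)·0.000 - (4)·0.000) / (9) = 0.333
Iteration 2:
  u = (7 - (3)·-1.000 - (-4)·0.333) / (11) = 1.030
  v = (-5 - (-1)·1.364 - (-1)·0.333) / (3) = -1.101
  w = (3 - (3)·1.364 - (4)·-1.000) / (9) = 0.323
Iteration 3:
  u = (7 - (3)·-1.101 - (-4)·0.323) / (11) = 1.054
  v = (-5 - (-1)·1.030 - (-1)·0.323) / (3) = -1.216
  w = (3 - (3)·1.030 - (4)·-1.101) / (9) = 0.479
Change: (0.024, -0.115, 0.156) → max |·| = 0.156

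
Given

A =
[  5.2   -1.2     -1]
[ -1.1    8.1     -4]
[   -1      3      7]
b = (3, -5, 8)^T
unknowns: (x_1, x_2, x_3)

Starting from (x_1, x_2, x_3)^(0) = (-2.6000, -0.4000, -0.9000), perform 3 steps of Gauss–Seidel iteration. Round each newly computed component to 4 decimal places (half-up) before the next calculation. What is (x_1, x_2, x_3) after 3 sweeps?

Iteration 1:
  x_1 = (3 - (-1.2)·-0.4000 - (-1)·-0.9000) / (5.2) = 0.3115
  x_2 = (-5 - (-1.1)·0.3115 - (-4)·-0.9000) / (8.1) = -1.0194
  x_3 = (8 - (-1)·0.3115 - (3)·-1.0194) / (7) = 1.6242
Iteration 2:
  x_1 = (3 - (-1.2)·-1.0194 - (-1)·1.6242) / (5.2) = 0.6540
  x_2 = (-5 - (-1.1)·0.6540 - (-4)·1.6242) / (8.1) = 0.2736
  x_3 = (8 - (-1)·0.6540 - (3)·0.2736) / (7) = 1.1190
Iteration 3:
  x_1 = (3 - (-1.2)·0.2736 - (-1)·1.1190) / (5.2) = 0.8553
  x_2 = (-5 - (-1.1)·0.8553 - (-4)·1.1190) / (8.1) = 0.0515
  x_3 = (8 - (-1)·0.8553 - (3)·0.0515) / (7) = 1.2430

(0.8553, 0.0515, 1.2430)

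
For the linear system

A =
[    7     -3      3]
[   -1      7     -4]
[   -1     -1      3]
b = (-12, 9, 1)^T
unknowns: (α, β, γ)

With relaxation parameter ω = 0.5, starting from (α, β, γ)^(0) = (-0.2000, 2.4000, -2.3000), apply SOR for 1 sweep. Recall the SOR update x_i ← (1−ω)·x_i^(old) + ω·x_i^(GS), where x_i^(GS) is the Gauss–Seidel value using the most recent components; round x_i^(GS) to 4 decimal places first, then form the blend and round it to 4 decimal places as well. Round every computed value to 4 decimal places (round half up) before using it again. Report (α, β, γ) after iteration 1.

(0.0500, 1.1893, -0.7768)

Iteration 1:
  α: GS value = (-12 - (-3)·2.4000 - (3)·-2.3000) / (7) = 0.3000;  α ← (1−ω)·-0.2000 + ω·0.3000 = 0.0500
  β: GS value = (9 - (-1)·0.0500 - (-4)·-2.3000) / (7) = -0.0214;  β ← (1−ω)·2.4000 + ω·-0.0214 = 1.1893
  γ: GS value = (1 - (-1)·0.0500 - (-1)·1.1893) / (3) = 0.7464;  γ ← (1−ω)·-2.3000 + ω·0.7464 = -0.7768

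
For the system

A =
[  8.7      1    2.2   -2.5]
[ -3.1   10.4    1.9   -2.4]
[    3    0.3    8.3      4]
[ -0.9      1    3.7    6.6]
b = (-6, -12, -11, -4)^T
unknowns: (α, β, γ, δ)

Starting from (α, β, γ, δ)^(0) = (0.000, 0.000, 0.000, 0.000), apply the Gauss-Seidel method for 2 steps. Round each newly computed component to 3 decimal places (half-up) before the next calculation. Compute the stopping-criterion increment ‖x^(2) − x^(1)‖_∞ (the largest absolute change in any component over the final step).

0.440

Iteration 1:
  α = (-6 - (1)·0.000 - (2.2)·0.000 - (-2.5)·0.000) / (8.7) = -0.690
  β = (-12 - (-3.1)·-0.690 - (1.9)·0.000 - (-2.4)·0.000) / (10.4) = -1.360
  γ = (-11 - (3)·-0.690 - (0.3)·-1.360 - (4)·0.000) / (8.3) = -1.027
  δ = (-4 - (-0.9)·-0.690 - (1)·-1.360 - (3.7)·-1.027) / (6.6) = 0.082
Iteration 2:
  α = (-6 - (1)·-1.360 - (2.2)·-1.027 - (-2.5)·0.082) / (8.7) = -0.250
  β = (-12 - (-3.1)·-0.250 - (1.9)·-1.027 - (-2.4)·0.082) / (10.4) = -1.022
  γ = (-11 - (3)·-0.250 - (0.3)·-1.022 - (4)·0.082) / (8.3) = -1.238
  δ = (-4 - (-0.9)·-0.250 - (1)·-1.022 - (3.7)·-1.238) / (6.6) = 0.209
Change: (0.440, 0.338, -0.211, 0.127) → max |·| = 0.440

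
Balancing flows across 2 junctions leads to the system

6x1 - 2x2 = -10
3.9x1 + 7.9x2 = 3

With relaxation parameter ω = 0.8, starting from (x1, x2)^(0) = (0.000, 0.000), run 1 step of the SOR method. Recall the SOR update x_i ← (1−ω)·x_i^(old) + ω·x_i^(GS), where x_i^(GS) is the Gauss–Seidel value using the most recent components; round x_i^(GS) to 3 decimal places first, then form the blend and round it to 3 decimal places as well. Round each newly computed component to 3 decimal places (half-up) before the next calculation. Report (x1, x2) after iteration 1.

(-1.334, 0.830)

Iteration 1:
  x1: GS value = (-10 - (-2)·0.000) / (6) = -1.667;  x1 ← (1−ω)·0.000 + ω·-1.667 = -1.334
  x2: GS value = (3 - (3.9)·-1.334) / (7.9) = 1.038;  x2 ← (1−ω)·0.000 + ω·1.038 = 0.830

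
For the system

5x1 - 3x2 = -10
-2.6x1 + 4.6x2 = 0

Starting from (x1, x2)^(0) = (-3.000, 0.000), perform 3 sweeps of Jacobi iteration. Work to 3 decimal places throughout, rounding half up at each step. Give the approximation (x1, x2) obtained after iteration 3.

Iteration 1:
  x1 = (-10 - (-3)·0.000) / (5) = -2.000
  x2 = (0 - (-2.6)·-3.000) / (4.6) = -1.696
Iteration 2:
  x1 = (-10 - (-3)·-1.696) / (5) = -3.018
  x2 = (0 - (-2.6)·-2.000) / (4.6) = -1.130
Iteration 3:
  x1 = (-10 - (-3)·-1.130) / (5) = -2.678
  x2 = (0 - (-2.6)·-3.018) / (4.6) = -1.706

(-2.678, -1.706)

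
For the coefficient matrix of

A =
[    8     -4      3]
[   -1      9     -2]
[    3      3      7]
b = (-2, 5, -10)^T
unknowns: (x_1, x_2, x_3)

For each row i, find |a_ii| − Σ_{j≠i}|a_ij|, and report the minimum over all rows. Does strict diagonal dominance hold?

row 1: |8| − (4+3) = 1
row 2: |9| − (1+2) = 6
row 3: |7| − (3+3) = 1
minimum over rows = 1 → strictly diagonally dominant (convergence guaranteed)

1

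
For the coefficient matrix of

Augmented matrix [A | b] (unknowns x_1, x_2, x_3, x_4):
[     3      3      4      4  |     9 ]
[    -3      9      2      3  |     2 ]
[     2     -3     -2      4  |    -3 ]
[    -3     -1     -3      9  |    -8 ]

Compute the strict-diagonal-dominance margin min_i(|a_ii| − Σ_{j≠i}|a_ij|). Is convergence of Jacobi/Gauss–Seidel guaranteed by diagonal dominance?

row 1: |3| − (3+4+4) = -8
row 2: |9| − (3+2+3) = 1
row 3: |-2| − (2+3+4) = -7
row 4: |9| − (3+1+3) = 2
minimum over rows = -8 → not strictly diagonally dominant

-8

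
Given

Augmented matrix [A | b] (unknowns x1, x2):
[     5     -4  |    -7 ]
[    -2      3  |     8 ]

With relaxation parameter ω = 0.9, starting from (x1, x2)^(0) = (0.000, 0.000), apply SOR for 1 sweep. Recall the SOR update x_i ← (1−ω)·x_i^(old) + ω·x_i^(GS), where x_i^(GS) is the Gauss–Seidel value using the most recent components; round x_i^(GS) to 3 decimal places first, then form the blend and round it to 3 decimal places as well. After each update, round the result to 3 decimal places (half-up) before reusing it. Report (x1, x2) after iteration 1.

Iteration 1:
  x1: GS value = (-7 - (-4)·0.000) / (5) = -1.400;  x1 ← (1−ω)·0.000 + ω·-1.400 = -1.260
  x2: GS value = (8 - (-2)·-1.260) / (3) = 1.827;  x2 ← (1−ω)·0.000 + ω·1.827 = 1.644

(-1.260, 1.644)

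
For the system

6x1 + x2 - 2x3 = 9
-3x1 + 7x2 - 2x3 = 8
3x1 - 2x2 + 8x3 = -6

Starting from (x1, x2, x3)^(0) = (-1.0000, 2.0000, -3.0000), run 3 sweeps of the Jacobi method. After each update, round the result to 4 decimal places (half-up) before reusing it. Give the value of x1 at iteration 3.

1.0089

Iteration 1:
  x1 = (9 - (1)·2.0000 - (-2)·-3.0000) / (6) = 0.1667
  x2 = (8 - (-3)·-1.0000 - (-2)·-3.0000) / (7) = -0.1429
  x3 = (-6 - (3)·-1.0000 - (-2)·2.0000) / (8) = 0.1250
Iteration 2:
  x1 = (9 - (1)·-0.1429 - (-2)·0.1250) / (6) = 1.5655
  x2 = (8 - (-3)·0.1667 - (-2)·0.1250) / (7) = 1.2500
  x3 = (-6 - (3)·0.1667 - (-2)·-0.1429) / (8) = -0.8482
Iteration 3:
  x1 = (9 - (1)·1.2500 - (-2)·-0.8482) / (6) = 1.0089
  x2 = (8 - (-3)·1.5655 - (-2)·-0.8482) / (7) = 1.5714
  x3 = (-6 - (3)·1.5655 - (-2)·1.2500) / (8) = -1.0246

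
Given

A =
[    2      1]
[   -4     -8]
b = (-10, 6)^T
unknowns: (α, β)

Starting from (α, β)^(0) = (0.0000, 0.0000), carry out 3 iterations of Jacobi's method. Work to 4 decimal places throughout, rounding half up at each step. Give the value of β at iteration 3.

1.5625

Iteration 1:
  α = (-10 - (1)·0.0000) / (2) = -5.0000
  β = (6 - (-4)·0.0000) / (-8) = -0.7500
Iteration 2:
  α = (-10 - (1)·-0.7500) / (2) = -4.6250
  β = (6 - (-4)·-5.0000) / (-8) = 1.7500
Iteration 3:
  α = (-10 - (1)·1.7500) / (2) = -5.8750
  β = (6 - (-4)·-4.6250) / (-8) = 1.5625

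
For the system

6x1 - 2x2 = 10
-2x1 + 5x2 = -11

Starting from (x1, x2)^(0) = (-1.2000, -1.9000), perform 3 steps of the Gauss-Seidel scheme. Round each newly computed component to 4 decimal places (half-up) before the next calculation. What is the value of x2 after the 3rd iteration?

Iteration 1:
  x1 = (10 - (-2)·-1.9000) / (6) = 1.0333
  x2 = (-11 - (-2)·1.0333) / (5) = -1.7867
Iteration 2:
  x1 = (10 - (-2)·-1.7867) / (6) = 1.0711
  x2 = (-11 - (-2)·1.0711) / (5) = -1.7716
Iteration 3:
  x1 = (10 - (-2)·-1.7716) / (6) = 1.0761
  x2 = (-11 - (-2)·1.0761) / (5) = -1.7696

-1.7696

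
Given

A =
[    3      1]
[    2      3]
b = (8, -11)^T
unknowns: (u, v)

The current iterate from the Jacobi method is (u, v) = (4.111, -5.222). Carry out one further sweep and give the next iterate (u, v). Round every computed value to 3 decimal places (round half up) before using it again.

One sweep:
  u = (8 - (1)·-5.222) / (3) = 4.407
  v = (-11 - (2)·4.111) / (3) = -6.407

(4.407, -6.407)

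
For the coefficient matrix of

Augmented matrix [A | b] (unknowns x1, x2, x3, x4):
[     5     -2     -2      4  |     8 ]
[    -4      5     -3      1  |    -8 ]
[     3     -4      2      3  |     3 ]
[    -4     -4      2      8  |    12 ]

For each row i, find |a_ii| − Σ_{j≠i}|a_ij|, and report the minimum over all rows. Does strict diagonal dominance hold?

-8

row 1: |5| − (2+2+4) = -3
row 2: |5| − (4+3+1) = -3
row 3: |2| − (3+4+3) = -8
row 4: |8| − (4+4+2) = -2
minimum over rows = -8 → not strictly diagonally dominant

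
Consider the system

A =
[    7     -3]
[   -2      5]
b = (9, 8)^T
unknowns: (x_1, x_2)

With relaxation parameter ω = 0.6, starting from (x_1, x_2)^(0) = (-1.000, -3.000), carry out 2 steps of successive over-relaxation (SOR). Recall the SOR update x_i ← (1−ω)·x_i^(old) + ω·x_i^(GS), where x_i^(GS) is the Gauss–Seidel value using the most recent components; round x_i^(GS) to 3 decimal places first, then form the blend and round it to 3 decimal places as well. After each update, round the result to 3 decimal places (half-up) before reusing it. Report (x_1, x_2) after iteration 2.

Iteration 1:
  x_1: GS value = (9 - (-3)·-3.000) / (7) = 0.000;  x_1 ← (1−ω)·-1.000 + ω·0.000 = -0.400
  x_2: GS value = (8 - (-2)·-0.400) / (5) = 1.440;  x_2 ← (1−ω)·-3.000 + ω·1.440 = -0.336
Iteration 2:
  x_1: GS value = (9 - (-3)·-0.336) / (7) = 1.142;  x_1 ← (1−ω)·-0.400 + ω·1.142 = 0.525
  x_2: GS value = (8 - (-2)·0.525) / (5) = 1.810;  x_2 ← (1−ω)·-0.336 + ω·1.810 = 0.952

(0.525, 0.952)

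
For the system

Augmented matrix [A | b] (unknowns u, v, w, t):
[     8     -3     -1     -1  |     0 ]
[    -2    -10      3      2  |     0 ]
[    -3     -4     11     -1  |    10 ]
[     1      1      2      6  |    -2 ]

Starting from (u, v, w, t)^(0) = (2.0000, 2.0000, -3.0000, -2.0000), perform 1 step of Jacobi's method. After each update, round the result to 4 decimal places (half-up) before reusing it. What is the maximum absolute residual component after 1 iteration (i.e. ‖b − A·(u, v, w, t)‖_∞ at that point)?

22.7500

Iteration 1:
  u = (0 - (-3)·2.0000 - (-1)·-3.0000 - (-1)·-2.0000) / (8) = 0.1250
  v = (0 - (-2)·2.0000 - (3)·-3.0000 - (2)·-2.0000) / (-10) = -1.7000
  w = (10 - (-3)·2.0000 - (-4)·2.0000 - (-1)·-2.0000) / (11) = 2.0000
  t = (-2 - (1)·2.0000 - (1)·2.0000 - (2)·-3.0000) / (6) = 0.0000
Residual b − A·x = (-4.1000, -22.7500, -18.4250, -4.4250); ∞-norm = 22.7500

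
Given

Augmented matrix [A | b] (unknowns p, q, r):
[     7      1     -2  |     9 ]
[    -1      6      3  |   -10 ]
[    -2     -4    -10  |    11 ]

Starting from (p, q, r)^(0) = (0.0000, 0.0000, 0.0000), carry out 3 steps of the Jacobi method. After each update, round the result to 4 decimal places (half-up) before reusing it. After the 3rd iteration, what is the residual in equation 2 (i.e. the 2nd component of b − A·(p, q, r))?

0.8788

Iteration 1:
  p = (9 - (1)·0.0000 - (-2)·0.0000) / (7) = 1.2857
  q = (-10 - (-1)·0.0000 - (3)·0.0000) / (6) = -1.6667
  r = (11 - (-2)·0.0000 - (-4)·0.0000) / (-10) = -1.1000
Iteration 2:
  p = (9 - (1)·-1.6667 - (-2)·-1.1000) / (7) = 1.2095
  q = (-10 - (-1)·1.2857 - (3)·-1.1000) / (6) = -0.9024
  r = (11 - (-2)·1.2857 - (-4)·-1.6667) / (-10) = -0.6905
Iteration 3:
  p = (9 - (1)·-0.9024 - (-2)·-0.6905) / (7) = 1.2173
  q = (-10 - (-1)·1.2095 - (3)·-0.6905) / (6) = -1.1198
  r = (11 - (-2)·1.2095 - (-4)·-0.9024) / (-10) = -0.9809
Residual b − A·x = (-0.3631, 0.8788, -0.8536)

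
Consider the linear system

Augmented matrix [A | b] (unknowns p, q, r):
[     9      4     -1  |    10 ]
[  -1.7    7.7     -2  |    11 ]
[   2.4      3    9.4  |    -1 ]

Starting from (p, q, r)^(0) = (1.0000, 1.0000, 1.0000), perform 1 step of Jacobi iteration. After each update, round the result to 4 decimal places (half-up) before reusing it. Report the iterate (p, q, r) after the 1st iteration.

(0.7778, 1.9091, -0.6809)

Iteration 1:
  p = (10 - (4)·1.0000 - (-1)·1.0000) / (9) = 0.7778
  q = (11 - (-1.7)·1.0000 - (-2)·1.0000) / (7.7) = 1.9091
  r = (-1 - (2.4)·1.0000 - (3)·1.0000) / (9.4) = -0.6809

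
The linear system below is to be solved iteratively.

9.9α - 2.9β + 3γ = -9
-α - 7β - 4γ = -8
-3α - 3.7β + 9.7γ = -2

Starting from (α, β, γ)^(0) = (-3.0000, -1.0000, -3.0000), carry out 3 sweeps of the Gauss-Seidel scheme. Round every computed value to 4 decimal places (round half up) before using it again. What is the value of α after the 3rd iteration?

Iteration 1:
  α = (-9 - (-2.9)·-1.0000 - (3)·-3.0000) / (9.9) = -0.2929
  β = (-8 - (-1)·-0.2929 - (-4)·-3.0000) / (-7) = 2.8990
  γ = (-2 - (-3)·-0.2929 - (-3.7)·2.8990) / (9.7) = 0.8090
Iteration 2:
  α = (-9 - (-2.9)·2.8990 - (3)·0.8090) / (9.9) = -0.3050
  β = (-8 - (-1)·-0.3050 - (-4)·0.8090) / (-7) = 0.7241
  γ = (-2 - (-3)·-0.3050 - (-3.7)·0.7241) / (9.7) = -0.0243
Iteration 3:
  α = (-9 - (-2.9)·0.7241 - (3)·-0.0243) / (9.9) = -0.6896
  β = (-8 - (-1)·-0.6896 - (-4)·-0.0243) / (-7) = 1.2553
  γ = (-2 - (-3)·-0.6896 - (-3.7)·1.2553) / (9.7) = 0.0594

-0.6896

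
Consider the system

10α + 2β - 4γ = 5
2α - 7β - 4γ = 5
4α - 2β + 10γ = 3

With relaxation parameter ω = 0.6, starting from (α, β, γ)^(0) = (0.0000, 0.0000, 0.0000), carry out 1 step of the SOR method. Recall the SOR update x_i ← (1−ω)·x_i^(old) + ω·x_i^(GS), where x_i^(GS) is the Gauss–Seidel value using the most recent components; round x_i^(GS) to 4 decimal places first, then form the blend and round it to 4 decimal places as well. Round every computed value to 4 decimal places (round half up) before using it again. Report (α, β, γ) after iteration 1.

Iteration 1:
  α: GS value = (5 - (2)·0.0000 - (-4)·0.0000) / (10) = 0.5000;  α ← (1−ω)·0.0000 + ω·0.5000 = 0.3000
  β: GS value = (5 - (2)·0.3000 - (-4)·0.0000) / (-7) = -0.6286;  β ← (1−ω)·0.0000 + ω·-0.6286 = -0.3772
  γ: GS value = (3 - (4)·0.3000 - (-2)·-0.3772) / (10) = 0.1046;  γ ← (1−ω)·0.0000 + ω·0.1046 = 0.0628

(0.3000, -0.3772, 0.0628)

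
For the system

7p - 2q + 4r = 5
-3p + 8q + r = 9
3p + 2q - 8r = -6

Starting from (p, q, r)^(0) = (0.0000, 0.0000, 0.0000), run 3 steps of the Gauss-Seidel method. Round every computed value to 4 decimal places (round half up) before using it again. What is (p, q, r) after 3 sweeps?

(0.3687, 1.1203, 1.1683)

Iteration 1:
  p = (5 - (-2)·0.0000 - (4)·0.0000) / (7) = 0.7143
  q = (9 - (-3)·0.7143 - (1)·0.0000) / (8) = 1.3929
  r = (-6 - (3)·0.7143 - (2)·1.3929) / (-8) = 1.3661
Iteration 2:
  p = (5 - (-2)·1.3929 - (4)·1.3661) / (7) = 0.3316
  q = (9 - (-3)·0.3316 - (1)·1.3661) / (8) = 1.0786
  r = (-6 - (3)·0.3316 - (2)·1.0786) / (-8) = 1.1440
Iteration 3:
  p = (5 - (-2)·1.0786 - (4)·1.1440) / (7) = 0.3687
  q = (9 - (-3)·0.3687 - (1)·1.1440) / (8) = 1.1203
  r = (-6 - (3)·0.3687 - (2)·1.1203) / (-8) = 1.1683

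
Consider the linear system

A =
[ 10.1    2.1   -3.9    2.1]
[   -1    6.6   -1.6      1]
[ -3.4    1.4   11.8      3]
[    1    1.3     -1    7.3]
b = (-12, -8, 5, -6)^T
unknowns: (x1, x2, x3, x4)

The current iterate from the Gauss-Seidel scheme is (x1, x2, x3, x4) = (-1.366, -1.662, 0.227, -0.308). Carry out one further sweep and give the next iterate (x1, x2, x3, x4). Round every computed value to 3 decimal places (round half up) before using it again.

One sweep:
  x1 = (-12 - (2.1)·-1.662 - (-3.9)·0.227 - (2.1)·-0.308) / (10.1) = -0.691
  x2 = (-8 - (-1)·-0.691 - (-1.6)·0.227 - (1)·-0.308) / (6.6) = -1.215
  x3 = (5 - (-3.4)·-0.691 - (1.4)·-1.215 - (3)·-0.308) / (11.8) = 0.447
  x4 = (-6 - (1)·-0.691 - (1.3)·-1.215 - (-1)·0.447) / (7.3) = -0.450

(-0.691, -1.215, 0.447, -0.450)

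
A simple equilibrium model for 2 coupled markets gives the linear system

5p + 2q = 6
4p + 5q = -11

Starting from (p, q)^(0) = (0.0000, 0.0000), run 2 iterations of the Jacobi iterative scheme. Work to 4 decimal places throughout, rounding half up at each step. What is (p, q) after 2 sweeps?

(2.0800, -3.1600)

Iteration 1:
  p = (6 - (2)·0.0000) / (5) = 1.2000
  q = (-11 - (4)·0.0000) / (5) = -2.2000
Iteration 2:
  p = (6 - (2)·-2.2000) / (5) = 2.0800
  q = (-11 - (4)·1.2000) / (5) = -3.1600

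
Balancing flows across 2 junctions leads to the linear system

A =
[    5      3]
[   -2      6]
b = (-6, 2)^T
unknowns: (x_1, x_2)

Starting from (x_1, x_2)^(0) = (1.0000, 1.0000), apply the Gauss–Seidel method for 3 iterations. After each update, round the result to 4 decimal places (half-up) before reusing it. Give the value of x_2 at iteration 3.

-0.0640

Iteration 1:
  x_1 = (-6 - (3)·1.0000) / (5) = -1.8000
  x_2 = (2 - (-2)·-1.8000) / (6) = -0.2667
Iteration 2:
  x_1 = (-6 - (3)·-0.2667) / (5) = -1.0400
  x_2 = (2 - (-2)·-1.0400) / (6) = -0.0133
Iteration 3:
  x_1 = (-6 - (3)·-0.0133) / (5) = -1.1920
  x_2 = (2 - (-2)·-1.1920) / (6) = -0.0640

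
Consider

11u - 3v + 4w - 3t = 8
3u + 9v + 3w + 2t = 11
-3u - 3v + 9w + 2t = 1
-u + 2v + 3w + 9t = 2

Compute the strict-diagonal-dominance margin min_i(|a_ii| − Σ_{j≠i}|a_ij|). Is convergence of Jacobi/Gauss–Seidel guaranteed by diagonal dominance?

row 1: |11| − (3+4+3) = 1
row 2: |9| − (3+3+2) = 1
row 3: |9| − (3+3+2) = 1
row 4: |9| − (1+2+3) = 3
minimum over rows = 1 → strictly diagonally dominant (convergence guaranteed)

1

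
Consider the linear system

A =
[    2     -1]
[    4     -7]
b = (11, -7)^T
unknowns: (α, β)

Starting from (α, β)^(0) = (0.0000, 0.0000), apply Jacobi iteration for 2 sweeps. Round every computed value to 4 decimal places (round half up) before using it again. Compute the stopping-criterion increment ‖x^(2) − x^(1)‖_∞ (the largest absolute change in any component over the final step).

3.1429

Iteration 1:
  α = (11 - (-1)·0.0000) / (2) = 5.5000
  β = (-7 - (4)·0.0000) / (-7) = 1.0000
Iteration 2:
  α = (11 - (-1)·1.0000) / (2) = 6.0000
  β = (-7 - (4)·5.5000) / (-7) = 4.1429
Change: (0.5000, 3.1429) → max |·| = 3.1429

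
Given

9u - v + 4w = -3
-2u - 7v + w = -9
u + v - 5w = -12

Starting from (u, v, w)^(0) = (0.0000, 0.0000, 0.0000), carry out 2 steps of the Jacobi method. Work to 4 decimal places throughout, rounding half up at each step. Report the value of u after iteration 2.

Iteration 1:
  u = (-3 - (-1)·0.0000 - (4)·0.0000) / (9) = -0.3333
  v = (-9 - (-2)·0.0000 - (1)·0.0000) / (-7) = 1.2857
  w = (-12 - (1)·0.0000 - (1)·0.0000) / (-5) = 2.4000
Iteration 2:
  u = (-3 - (-1)·1.2857 - (4)·2.4000) / (9) = -1.2571
  v = (-9 - (-2)·-0.3333 - (1)·2.4000) / (-7) = 1.7238
  w = (-12 - (1)·-0.3333 - (1)·1.2857) / (-5) = 2.5905

-1.2571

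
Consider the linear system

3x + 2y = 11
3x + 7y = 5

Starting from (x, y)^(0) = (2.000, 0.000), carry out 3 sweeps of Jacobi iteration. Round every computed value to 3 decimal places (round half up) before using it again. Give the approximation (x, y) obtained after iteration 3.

(4.238, -0.898)

Iteration 1:
  x = (11 - (2)·0.000) / (3) = 3.667
  y = (5 - (3)·2.000) / (7) = -0.143
Iteration 2:
  x = (11 - (2)·-0.143) / (3) = 3.762
  y = (5 - (3)·3.667) / (7) = -0.857
Iteration 3:
  x = (11 - (2)·-0.857) / (3) = 4.238
  y = (5 - (3)·3.762) / (7) = -0.898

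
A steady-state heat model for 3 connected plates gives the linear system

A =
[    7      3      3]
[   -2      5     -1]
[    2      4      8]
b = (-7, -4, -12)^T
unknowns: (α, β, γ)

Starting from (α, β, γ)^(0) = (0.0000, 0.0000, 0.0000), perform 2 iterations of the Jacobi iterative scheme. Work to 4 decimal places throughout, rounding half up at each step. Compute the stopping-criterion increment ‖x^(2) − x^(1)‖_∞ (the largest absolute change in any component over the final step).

Iteration 1:
  α = (-7 - (3)·0.0000 - (3)·0.0000) / (7) = -1.0000
  β = (-4 - (-2)·0.0000 - (-1)·0.0000) / (5) = -0.8000
  γ = (-12 - (2)·0.0000 - (4)·0.0000) / (8) = -1.5000
Iteration 2:
  α = (-7 - (3)·-0.8000 - (3)·-1.5000) / (7) = -0.0143
  β = (-4 - (-2)·-1.0000 - (-1)·-1.5000) / (5) = -1.5000
  γ = (-12 - (2)·-1.0000 - (4)·-0.8000) / (8) = -0.8500
Change: (0.9857, -0.7000, 0.6500) → max |·| = 0.9857

0.9857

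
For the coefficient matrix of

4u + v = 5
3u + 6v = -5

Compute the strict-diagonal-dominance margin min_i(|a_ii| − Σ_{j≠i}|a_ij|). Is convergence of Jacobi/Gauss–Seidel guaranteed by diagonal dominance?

row 1: |4| − (1) = 3
row 2: |6| − (3) = 3
minimum over rows = 3 → strictly diagonally dominant (convergence guaranteed)

3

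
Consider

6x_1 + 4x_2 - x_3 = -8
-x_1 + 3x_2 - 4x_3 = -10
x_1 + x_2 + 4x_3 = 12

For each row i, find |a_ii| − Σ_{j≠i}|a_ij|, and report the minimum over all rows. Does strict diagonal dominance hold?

-2

row 1: |6| − (4+1) = 1
row 2: |3| − (1+4) = -2
row 3: |4| − (1+1) = 2
minimum over rows = -2 → not strictly diagonally dominant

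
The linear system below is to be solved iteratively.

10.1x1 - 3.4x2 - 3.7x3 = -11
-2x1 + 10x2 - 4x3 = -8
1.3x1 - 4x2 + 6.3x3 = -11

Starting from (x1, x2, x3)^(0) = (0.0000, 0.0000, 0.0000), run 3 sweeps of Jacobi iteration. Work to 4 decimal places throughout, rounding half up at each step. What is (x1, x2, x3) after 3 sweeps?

(-2.4102, -2.0113, -2.4234)

Iteration 1:
  x1 = (-11 - (-3.4)·0.0000 - (-3.7)·0.0000) / (10.1) = -1.0891
  x2 = (-8 - (-2)·0.0000 - (-4)·0.0000) / (10) = -0.8000
  x3 = (-11 - (1.3)·0.0000 - (-4)·0.0000) / (6.3) = -1.7460
Iteration 2:
  x1 = (-11 - (-3.4)·-0.8000 - (-3.7)·-1.7460) / (10.1) = -1.9980
  x2 = (-8 - (-2)·-1.0891 - (-4)·-1.7460) / (10) = -1.7162
  x3 = (-11 - (1.3)·-1.0891 - (-4)·-0.8000) / (6.3) = -2.0292
Iteration 3:
  x1 = (-11 - (-3.4)·-1.7162 - (-3.7)·-2.0292) / (10.1) = -2.4102
  x2 = (-8 - (-2)·-1.9980 - (-4)·-2.0292) / (10) = -2.0113
  x3 = (-11 - (1.3)·-1.9980 - (-4)·-1.7162) / (6.3) = -2.4234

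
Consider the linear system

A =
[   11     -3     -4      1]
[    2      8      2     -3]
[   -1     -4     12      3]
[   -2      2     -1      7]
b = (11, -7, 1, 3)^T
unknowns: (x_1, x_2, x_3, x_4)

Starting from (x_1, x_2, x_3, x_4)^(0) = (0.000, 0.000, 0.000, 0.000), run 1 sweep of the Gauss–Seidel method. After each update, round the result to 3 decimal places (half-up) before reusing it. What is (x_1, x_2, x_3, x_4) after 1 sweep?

(1.000, -1.125, -0.208, 1.006)

Iteration 1:
  x_1 = (11 - (-3)·0.000 - (-4)·0.000 - (1)·0.000) / (11) = 1.000
  x_2 = (-7 - (2)·1.000 - (2)·0.000 - (-3)·0.000) / (8) = -1.125
  x_3 = (1 - (-1)·1.000 - (-4)·-1.125 - (3)·0.000) / (12) = -0.208
  x_4 = (3 - (-2)·1.000 - (2)·-1.125 - (-1)·-0.208) / (7) = 1.006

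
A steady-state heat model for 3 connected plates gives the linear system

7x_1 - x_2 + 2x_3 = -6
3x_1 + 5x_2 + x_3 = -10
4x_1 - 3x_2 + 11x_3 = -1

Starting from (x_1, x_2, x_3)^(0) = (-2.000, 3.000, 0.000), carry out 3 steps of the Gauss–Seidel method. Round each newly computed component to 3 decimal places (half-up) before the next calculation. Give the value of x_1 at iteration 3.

-1.020

Iteration 1:
  x_1 = (-6 - (-1)·3.000 - (2)·0.000) / (7) = -0.429
  x_2 = (-10 - (3)·-0.429 - (1)·0.000) / (5) = -1.743
  x_3 = (-1 - (4)·-0.429 - (-3)·-1.743) / (11) = -0.410
Iteration 2:
  x_1 = (-6 - (-1)·-1.743 - (2)·-0.410) / (7) = -0.989
  x_2 = (-10 - (3)·-0.989 - (1)·-0.410) / (5) = -1.325
  x_3 = (-1 - (4)·-0.989 - (-3)·-1.325) / (11) = -0.093
Iteration 3:
  x_1 = (-6 - (-1)·-1.325 - (2)·-0.093) / (7) = -1.020
  x_2 = (-10 - (3)·-1.020 - (1)·-0.093) / (5) = -1.369
  x_3 = (-1 - (4)·-1.020 - (-3)·-1.369) / (11) = -0.093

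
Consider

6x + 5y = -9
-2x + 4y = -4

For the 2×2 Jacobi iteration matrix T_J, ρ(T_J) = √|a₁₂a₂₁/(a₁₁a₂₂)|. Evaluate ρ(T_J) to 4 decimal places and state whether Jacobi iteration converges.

a₁₂a₂₁/(a₁₁a₂₂) = (5)·(-2) / ((6)·(4)) = -0.416667
ρ = √|-0.416667| = √0.416667 = 0.6455
ρ < 1, so Jacobi converges

0.6455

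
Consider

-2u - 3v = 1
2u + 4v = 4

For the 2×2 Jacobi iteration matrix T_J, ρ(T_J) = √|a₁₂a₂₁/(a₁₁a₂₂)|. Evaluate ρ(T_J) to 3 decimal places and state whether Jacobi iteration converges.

0.866

a₁₂a₂₁/(a₁₁a₂₂) = (-3)·(2) / ((-2)·(4)) = 0.750000
ρ = √|0.750000| = √0.750000 = 0.866
ρ < 1, so Jacobi converges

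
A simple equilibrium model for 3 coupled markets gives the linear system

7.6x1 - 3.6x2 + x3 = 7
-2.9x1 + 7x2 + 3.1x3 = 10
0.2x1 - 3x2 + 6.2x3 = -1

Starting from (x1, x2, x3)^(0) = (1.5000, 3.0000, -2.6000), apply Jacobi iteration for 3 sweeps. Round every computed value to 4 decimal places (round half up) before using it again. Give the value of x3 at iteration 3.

Iteration 1:
  x1 = (7 - (-3.6)·3.0000 - (1)·-2.6000) / (7.6) = 2.6842
  x2 = (10 - (-2.9)·1.5000 - (3.1)·-2.6000) / (7) = 3.2014
  x3 = (-1 - (0.2)·1.5000 - (-3)·3.0000) / (6.2) = 1.2419
Iteration 2:
  x1 = (7 - (-3.6)·3.2014 - (1)·1.2419) / (7.6) = 2.2741
  x2 = (10 - (-2.9)·2.6842 - (3.1)·1.2419) / (7) = 1.9906
  x3 = (-1 - (0.2)·2.6842 - (-3)·3.2014) / (6.2) = 1.3012
Iteration 3:
  x1 = (7 - (-3.6)·1.9906 - (1)·1.3012) / (7.6) = 1.6928
  x2 = (10 - (-2.9)·2.2741 - (3.1)·1.3012) / (7) = 1.7945
  x3 = (-1 - (0.2)·2.2741 - (-3)·1.9906) / (6.2) = 0.7285

0.7285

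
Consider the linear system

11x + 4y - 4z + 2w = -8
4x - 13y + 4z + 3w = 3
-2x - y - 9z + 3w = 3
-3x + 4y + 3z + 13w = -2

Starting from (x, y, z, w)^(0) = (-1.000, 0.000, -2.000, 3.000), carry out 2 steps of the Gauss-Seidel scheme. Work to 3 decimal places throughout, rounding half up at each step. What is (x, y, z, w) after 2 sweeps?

(0.107, 0.019, -0.578, -0.002)

Iteration 1:
  x = (-8 - (4)·0.000 - (-4)·-2.000 - (2)·3.000) / (11) = -2.000
  y = (3 - (4)·-2.000 - (4)·-2.000 - (3)·3.000) / (-13) = -0.769
  z = (3 - (-2)·-2.000 - (-1)·-0.769 - (3)·3.000) / (-9) = 1.197
  w = (-2 - (-3)·-2.000 - (4)·-0.769 - (3)·1.197) / (13) = -0.655
Iteration 2:
  x = (-8 - (4)·-0.769 - (-4)·1.197 - (2)·-0.655) / (11) = 0.107
  y = (3 - (4)·0.107 - (4)·1.197 - (3)·-0.655) / (-13) = 0.019
  z = (3 - (-2)·0.107 - (-1)·0.019 - (3)·-0.655) / (-9) = -0.578
  w = (-2 - (-3)·0.107 - (4)·0.019 - (3)·-0.578) / (13) = -0.002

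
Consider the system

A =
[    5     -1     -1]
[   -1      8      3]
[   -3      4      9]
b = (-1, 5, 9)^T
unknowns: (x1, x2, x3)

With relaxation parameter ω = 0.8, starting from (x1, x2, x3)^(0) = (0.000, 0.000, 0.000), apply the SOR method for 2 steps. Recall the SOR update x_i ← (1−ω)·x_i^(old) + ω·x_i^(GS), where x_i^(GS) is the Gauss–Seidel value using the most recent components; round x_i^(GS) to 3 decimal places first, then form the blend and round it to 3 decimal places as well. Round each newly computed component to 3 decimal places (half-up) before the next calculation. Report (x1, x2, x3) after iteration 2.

Iteration 1:
  x1: GS value = (-1 - (-1)·0.000 - (-1)·0.000) / (5) = -0.200;  x1 ← (1−ω)·0.000 + ω·-0.200 = -0.160
  x2: GS value = (5 - (-1)·-0.160 - (3)·0.000) / (8) = 0.605;  x2 ← (1−ω)·0.000 + ω·0.605 = 0.484
  x3: GS value = (9 - (-3)·-0.160 - (4)·0.484) / (9) = 0.732;  x3 ← (1−ω)·0.000 + ω·0.732 = 0.586
Iteration 2:
  x1: GS value = (-1 - (-1)·0.484 - (-1)·0.586) / (5) = 0.014;  x1 ← (1−ω)·-0.160 + ω·0.014 = -0.021
  x2: GS value = (5 - (-1)·-0.021 - (3)·0.586) / (8) = 0.403;  x2 ← (1−ω)·0.484 + ω·0.403 = 0.419
  x3: GS value = (9 - (-3)·-0.021 - (4)·0.419) / (9) = 0.807;  x3 ← (1−ω)·0.586 + ω·0.807 = 0.763

(-0.021, 0.419, 0.763)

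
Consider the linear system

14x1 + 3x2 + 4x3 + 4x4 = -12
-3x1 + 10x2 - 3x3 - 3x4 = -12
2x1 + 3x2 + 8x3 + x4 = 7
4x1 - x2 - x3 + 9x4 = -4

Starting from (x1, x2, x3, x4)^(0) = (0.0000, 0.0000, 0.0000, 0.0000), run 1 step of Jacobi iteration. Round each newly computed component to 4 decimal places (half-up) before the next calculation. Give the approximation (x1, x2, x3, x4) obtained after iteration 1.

(-0.8571, -1.2000, 0.8750, -0.4444)

Iteration 1:
  x1 = (-12 - (3)·0.0000 - (4)·0.0000 - (4)·0.0000) / (14) = -0.8571
  x2 = (-12 - (-3)·0.0000 - (-3)·0.0000 - (-3)·0.0000) / (10) = -1.2000
  x3 = (7 - (2)·0.0000 - (3)·0.0000 - (1)·0.0000) / (8) = 0.8750
  x4 = (-4 - (4)·0.0000 - (-1)·0.0000 - (-1)·0.0000) / (9) = -0.4444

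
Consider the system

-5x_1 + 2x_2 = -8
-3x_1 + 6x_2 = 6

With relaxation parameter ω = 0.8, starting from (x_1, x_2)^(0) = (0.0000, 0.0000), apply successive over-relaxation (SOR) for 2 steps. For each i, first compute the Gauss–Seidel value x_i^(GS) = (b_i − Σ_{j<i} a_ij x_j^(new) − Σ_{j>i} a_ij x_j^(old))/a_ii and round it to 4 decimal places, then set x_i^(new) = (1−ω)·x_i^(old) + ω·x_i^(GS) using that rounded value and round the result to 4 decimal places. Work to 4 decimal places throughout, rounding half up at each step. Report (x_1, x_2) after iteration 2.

Iteration 1:
  x_1: GS value = (-8 - (2)·0.0000) / (-5) = 1.6000;  x_1 ← (1−ω)·0.0000 + ω·1.6000 = 1.2800
  x_2: GS value = (6 - (-3)·1.2800) / (6) = 1.6400;  x_2 ← (1−ω)·0.0000 + ω·1.6400 = 1.3120
Iteration 2:
  x_1: GS value = (-8 - (2)·1.3120) / (-5) = 2.1248;  x_1 ← (1−ω)·1.2800 + ω·2.1248 = 1.9558
  x_2: GS value = (6 - (-3)·1.9558) / (6) = 1.9779;  x_2 ← (1−ω)·1.3120 + ω·1.9779 = 1.8447

(1.9558, 1.8447)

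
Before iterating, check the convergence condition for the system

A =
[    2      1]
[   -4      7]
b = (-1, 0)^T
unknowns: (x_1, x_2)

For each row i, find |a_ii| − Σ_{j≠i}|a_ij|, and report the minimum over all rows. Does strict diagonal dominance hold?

row 1: |2| − (1) = 1
row 2: |7| − (4) = 3
minimum over rows = 1 → strictly diagonally dominant (convergence guaranteed)

1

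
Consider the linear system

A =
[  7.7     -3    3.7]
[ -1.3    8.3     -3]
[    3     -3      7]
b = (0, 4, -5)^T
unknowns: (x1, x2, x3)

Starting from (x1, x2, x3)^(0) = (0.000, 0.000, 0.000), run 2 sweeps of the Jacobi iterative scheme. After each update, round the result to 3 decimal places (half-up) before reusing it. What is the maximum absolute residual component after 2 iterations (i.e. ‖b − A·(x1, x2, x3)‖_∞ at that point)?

Iteration 1:
  x1 = (0 - (-3)·0.000 - (3.7)·0.000) / (7.7) = 0.000
  x2 = (4 - (-1.3)·0.000 - (-3)·0.000) / (8.3) = 0.482
  x3 = (-5 - (3)·0.000 - (-3)·0.000) / (7) = -0.714
Iteration 2:
  x1 = (0 - (-3)·0.482 - (3.7)·-0.714) / (7.7) = 0.531
  x2 = (4 - (-1.3)·0.000 - (-3)·-0.714) / (8.3) = 0.224
  x3 = (-5 - (3)·0.000 - (-3)·0.482) / (7) = -0.508
Residual b − A·x = (-1.537, 1.307, -2.365); ∞-norm = 2.365

2.365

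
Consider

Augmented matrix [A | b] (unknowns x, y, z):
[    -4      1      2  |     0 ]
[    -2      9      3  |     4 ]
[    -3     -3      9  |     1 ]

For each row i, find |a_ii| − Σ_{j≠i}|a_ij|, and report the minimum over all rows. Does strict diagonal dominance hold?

1

row 1: |-4| − (1+2) = 1
row 2: |9| − (2+3) = 4
row 3: |9| − (3+3) = 3
minimum over rows = 1 → strictly diagonally dominant (convergence guaranteed)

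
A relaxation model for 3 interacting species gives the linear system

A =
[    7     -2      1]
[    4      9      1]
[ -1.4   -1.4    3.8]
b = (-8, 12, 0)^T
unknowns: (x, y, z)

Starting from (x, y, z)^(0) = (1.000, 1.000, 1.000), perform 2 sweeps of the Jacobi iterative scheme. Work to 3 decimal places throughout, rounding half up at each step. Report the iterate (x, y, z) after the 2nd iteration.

Iteration 1:
  x = (-8 - (-2)·1.000 - (1)·1.000) / (7) = -1.000
  y = (12 - (4)·1.000 - (1)·1.000) / (9) = 0.778
  z = (0 - (-1.4)·1.000 - (-1.4)·1.000) / (3.8) = 0.737
Iteration 2:
  x = (-8 - (-2)·0.778 - (1)·0.737) / (7) = -1.026
  y = (12 - (4)·-1.000 - (1)·0.737) / (9) = 1.696
  z = (0 - (-1.4)·-1.000 - (-1.4)·0.778) / (3.8) = -0.082

(-1.026, 1.696, -0.082)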